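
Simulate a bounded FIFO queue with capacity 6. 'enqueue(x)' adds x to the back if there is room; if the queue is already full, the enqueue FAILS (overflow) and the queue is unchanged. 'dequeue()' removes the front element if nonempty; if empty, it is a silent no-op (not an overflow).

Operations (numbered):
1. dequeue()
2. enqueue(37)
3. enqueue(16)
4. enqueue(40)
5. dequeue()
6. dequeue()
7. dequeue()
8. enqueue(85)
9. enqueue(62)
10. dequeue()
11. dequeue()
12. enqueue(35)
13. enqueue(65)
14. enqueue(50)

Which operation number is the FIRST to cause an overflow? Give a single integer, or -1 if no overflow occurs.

Answer: -1

Derivation:
1. dequeue(): empty, no-op, size=0
2. enqueue(37): size=1
3. enqueue(16): size=2
4. enqueue(40): size=3
5. dequeue(): size=2
6. dequeue(): size=1
7. dequeue(): size=0
8. enqueue(85): size=1
9. enqueue(62): size=2
10. dequeue(): size=1
11. dequeue(): size=0
12. enqueue(35): size=1
13. enqueue(65): size=2
14. enqueue(50): size=3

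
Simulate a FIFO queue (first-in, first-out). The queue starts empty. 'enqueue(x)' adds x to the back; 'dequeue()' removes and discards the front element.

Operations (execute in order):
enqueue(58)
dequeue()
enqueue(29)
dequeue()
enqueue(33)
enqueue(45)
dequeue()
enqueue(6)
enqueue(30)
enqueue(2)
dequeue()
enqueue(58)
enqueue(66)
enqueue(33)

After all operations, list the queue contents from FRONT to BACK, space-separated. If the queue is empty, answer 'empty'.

enqueue(58): [58]
dequeue(): []
enqueue(29): [29]
dequeue(): []
enqueue(33): [33]
enqueue(45): [33, 45]
dequeue(): [45]
enqueue(6): [45, 6]
enqueue(30): [45, 6, 30]
enqueue(2): [45, 6, 30, 2]
dequeue(): [6, 30, 2]
enqueue(58): [6, 30, 2, 58]
enqueue(66): [6, 30, 2, 58, 66]
enqueue(33): [6, 30, 2, 58, 66, 33]

Answer: 6 30 2 58 66 33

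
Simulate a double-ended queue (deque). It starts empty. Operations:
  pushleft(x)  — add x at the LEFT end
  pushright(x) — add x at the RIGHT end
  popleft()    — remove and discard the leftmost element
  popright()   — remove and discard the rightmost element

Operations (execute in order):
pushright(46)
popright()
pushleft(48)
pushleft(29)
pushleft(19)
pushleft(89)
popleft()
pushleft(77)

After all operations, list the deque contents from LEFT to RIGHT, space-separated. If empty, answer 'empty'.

pushright(46): [46]
popright(): []
pushleft(48): [48]
pushleft(29): [29, 48]
pushleft(19): [19, 29, 48]
pushleft(89): [89, 19, 29, 48]
popleft(): [19, 29, 48]
pushleft(77): [77, 19, 29, 48]

Answer: 77 19 29 48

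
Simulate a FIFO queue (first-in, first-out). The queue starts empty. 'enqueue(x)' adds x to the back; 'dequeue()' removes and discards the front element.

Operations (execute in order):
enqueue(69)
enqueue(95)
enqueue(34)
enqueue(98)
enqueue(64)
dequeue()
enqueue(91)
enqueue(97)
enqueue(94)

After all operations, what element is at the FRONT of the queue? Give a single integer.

enqueue(69): queue = [69]
enqueue(95): queue = [69, 95]
enqueue(34): queue = [69, 95, 34]
enqueue(98): queue = [69, 95, 34, 98]
enqueue(64): queue = [69, 95, 34, 98, 64]
dequeue(): queue = [95, 34, 98, 64]
enqueue(91): queue = [95, 34, 98, 64, 91]
enqueue(97): queue = [95, 34, 98, 64, 91, 97]
enqueue(94): queue = [95, 34, 98, 64, 91, 97, 94]

Answer: 95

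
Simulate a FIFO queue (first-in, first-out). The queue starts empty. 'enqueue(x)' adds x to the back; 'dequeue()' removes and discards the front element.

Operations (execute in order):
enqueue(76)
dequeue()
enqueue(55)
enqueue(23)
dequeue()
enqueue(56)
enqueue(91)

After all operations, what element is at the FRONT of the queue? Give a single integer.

Answer: 23

Derivation:
enqueue(76): queue = [76]
dequeue(): queue = []
enqueue(55): queue = [55]
enqueue(23): queue = [55, 23]
dequeue(): queue = [23]
enqueue(56): queue = [23, 56]
enqueue(91): queue = [23, 56, 91]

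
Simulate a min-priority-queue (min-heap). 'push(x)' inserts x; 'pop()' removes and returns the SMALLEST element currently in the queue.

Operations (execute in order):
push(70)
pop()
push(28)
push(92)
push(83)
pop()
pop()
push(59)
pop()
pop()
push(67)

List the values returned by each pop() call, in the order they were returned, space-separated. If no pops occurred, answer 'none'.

Answer: 70 28 83 59 92

Derivation:
push(70): heap contents = [70]
pop() → 70: heap contents = []
push(28): heap contents = [28]
push(92): heap contents = [28, 92]
push(83): heap contents = [28, 83, 92]
pop() → 28: heap contents = [83, 92]
pop() → 83: heap contents = [92]
push(59): heap contents = [59, 92]
pop() → 59: heap contents = [92]
pop() → 92: heap contents = []
push(67): heap contents = [67]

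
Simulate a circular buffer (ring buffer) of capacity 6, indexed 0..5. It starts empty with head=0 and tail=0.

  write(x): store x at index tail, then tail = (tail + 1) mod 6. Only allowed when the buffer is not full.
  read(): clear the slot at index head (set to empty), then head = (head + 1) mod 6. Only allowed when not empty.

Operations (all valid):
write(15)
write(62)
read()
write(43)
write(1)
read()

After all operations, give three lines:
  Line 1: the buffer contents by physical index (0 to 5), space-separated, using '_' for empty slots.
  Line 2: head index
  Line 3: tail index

Answer: _ _ 43 1 _ _
2
4

Derivation:
write(15): buf=[15 _ _ _ _ _], head=0, tail=1, size=1
write(62): buf=[15 62 _ _ _ _], head=0, tail=2, size=2
read(): buf=[_ 62 _ _ _ _], head=1, tail=2, size=1
write(43): buf=[_ 62 43 _ _ _], head=1, tail=3, size=2
write(1): buf=[_ 62 43 1 _ _], head=1, tail=4, size=3
read(): buf=[_ _ 43 1 _ _], head=2, tail=4, size=2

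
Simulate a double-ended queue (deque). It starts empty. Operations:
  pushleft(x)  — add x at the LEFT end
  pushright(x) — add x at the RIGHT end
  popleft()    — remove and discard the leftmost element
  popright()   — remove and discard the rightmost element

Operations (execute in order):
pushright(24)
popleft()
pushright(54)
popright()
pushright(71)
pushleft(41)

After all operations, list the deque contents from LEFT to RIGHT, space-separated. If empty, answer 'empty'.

Answer: 41 71

Derivation:
pushright(24): [24]
popleft(): []
pushright(54): [54]
popright(): []
pushright(71): [71]
pushleft(41): [41, 71]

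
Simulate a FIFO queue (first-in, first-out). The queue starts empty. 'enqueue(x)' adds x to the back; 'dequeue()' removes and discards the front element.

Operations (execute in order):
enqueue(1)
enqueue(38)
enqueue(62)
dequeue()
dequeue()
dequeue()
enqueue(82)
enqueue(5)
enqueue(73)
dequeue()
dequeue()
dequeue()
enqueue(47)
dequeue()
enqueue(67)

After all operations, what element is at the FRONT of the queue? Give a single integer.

enqueue(1): queue = [1]
enqueue(38): queue = [1, 38]
enqueue(62): queue = [1, 38, 62]
dequeue(): queue = [38, 62]
dequeue(): queue = [62]
dequeue(): queue = []
enqueue(82): queue = [82]
enqueue(5): queue = [82, 5]
enqueue(73): queue = [82, 5, 73]
dequeue(): queue = [5, 73]
dequeue(): queue = [73]
dequeue(): queue = []
enqueue(47): queue = [47]
dequeue(): queue = []
enqueue(67): queue = [67]

Answer: 67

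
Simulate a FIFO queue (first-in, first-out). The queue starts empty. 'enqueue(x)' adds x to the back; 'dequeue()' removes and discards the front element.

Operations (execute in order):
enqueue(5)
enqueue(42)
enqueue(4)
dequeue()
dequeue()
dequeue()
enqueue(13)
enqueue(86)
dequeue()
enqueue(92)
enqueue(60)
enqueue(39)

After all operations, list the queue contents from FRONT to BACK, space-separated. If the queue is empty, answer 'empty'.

enqueue(5): [5]
enqueue(42): [5, 42]
enqueue(4): [5, 42, 4]
dequeue(): [42, 4]
dequeue(): [4]
dequeue(): []
enqueue(13): [13]
enqueue(86): [13, 86]
dequeue(): [86]
enqueue(92): [86, 92]
enqueue(60): [86, 92, 60]
enqueue(39): [86, 92, 60, 39]

Answer: 86 92 60 39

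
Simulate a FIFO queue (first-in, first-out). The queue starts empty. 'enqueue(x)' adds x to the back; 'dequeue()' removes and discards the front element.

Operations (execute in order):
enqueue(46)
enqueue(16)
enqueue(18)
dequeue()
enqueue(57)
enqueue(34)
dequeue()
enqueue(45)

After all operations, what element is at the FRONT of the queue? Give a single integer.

enqueue(46): queue = [46]
enqueue(16): queue = [46, 16]
enqueue(18): queue = [46, 16, 18]
dequeue(): queue = [16, 18]
enqueue(57): queue = [16, 18, 57]
enqueue(34): queue = [16, 18, 57, 34]
dequeue(): queue = [18, 57, 34]
enqueue(45): queue = [18, 57, 34, 45]

Answer: 18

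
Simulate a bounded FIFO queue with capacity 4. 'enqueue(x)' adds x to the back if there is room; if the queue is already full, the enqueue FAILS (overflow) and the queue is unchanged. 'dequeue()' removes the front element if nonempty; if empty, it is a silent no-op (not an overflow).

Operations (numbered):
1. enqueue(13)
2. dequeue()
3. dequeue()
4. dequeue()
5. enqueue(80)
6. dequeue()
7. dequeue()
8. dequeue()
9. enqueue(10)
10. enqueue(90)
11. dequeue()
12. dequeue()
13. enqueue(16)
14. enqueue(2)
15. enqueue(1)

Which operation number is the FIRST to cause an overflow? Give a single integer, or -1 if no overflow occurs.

Answer: -1

Derivation:
1. enqueue(13): size=1
2. dequeue(): size=0
3. dequeue(): empty, no-op, size=0
4. dequeue(): empty, no-op, size=0
5. enqueue(80): size=1
6. dequeue(): size=0
7. dequeue(): empty, no-op, size=0
8. dequeue(): empty, no-op, size=0
9. enqueue(10): size=1
10. enqueue(90): size=2
11. dequeue(): size=1
12. dequeue(): size=0
13. enqueue(16): size=1
14. enqueue(2): size=2
15. enqueue(1): size=3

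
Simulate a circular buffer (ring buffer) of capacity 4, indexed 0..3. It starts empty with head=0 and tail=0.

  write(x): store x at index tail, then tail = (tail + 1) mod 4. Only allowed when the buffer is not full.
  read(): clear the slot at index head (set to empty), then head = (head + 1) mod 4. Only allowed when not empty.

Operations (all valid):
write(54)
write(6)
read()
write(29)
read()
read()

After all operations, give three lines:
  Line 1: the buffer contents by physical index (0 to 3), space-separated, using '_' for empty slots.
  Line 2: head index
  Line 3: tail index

write(54): buf=[54 _ _ _], head=0, tail=1, size=1
write(6): buf=[54 6 _ _], head=0, tail=2, size=2
read(): buf=[_ 6 _ _], head=1, tail=2, size=1
write(29): buf=[_ 6 29 _], head=1, tail=3, size=2
read(): buf=[_ _ 29 _], head=2, tail=3, size=1
read(): buf=[_ _ _ _], head=3, tail=3, size=0

Answer: _ _ _ _
3
3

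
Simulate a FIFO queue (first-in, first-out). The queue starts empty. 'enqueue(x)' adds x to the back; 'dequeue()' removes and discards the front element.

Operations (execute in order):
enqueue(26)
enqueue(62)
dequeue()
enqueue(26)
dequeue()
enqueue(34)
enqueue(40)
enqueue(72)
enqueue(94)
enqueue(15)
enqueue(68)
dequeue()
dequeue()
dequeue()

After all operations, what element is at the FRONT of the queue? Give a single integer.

enqueue(26): queue = [26]
enqueue(62): queue = [26, 62]
dequeue(): queue = [62]
enqueue(26): queue = [62, 26]
dequeue(): queue = [26]
enqueue(34): queue = [26, 34]
enqueue(40): queue = [26, 34, 40]
enqueue(72): queue = [26, 34, 40, 72]
enqueue(94): queue = [26, 34, 40, 72, 94]
enqueue(15): queue = [26, 34, 40, 72, 94, 15]
enqueue(68): queue = [26, 34, 40, 72, 94, 15, 68]
dequeue(): queue = [34, 40, 72, 94, 15, 68]
dequeue(): queue = [40, 72, 94, 15, 68]
dequeue(): queue = [72, 94, 15, 68]

Answer: 72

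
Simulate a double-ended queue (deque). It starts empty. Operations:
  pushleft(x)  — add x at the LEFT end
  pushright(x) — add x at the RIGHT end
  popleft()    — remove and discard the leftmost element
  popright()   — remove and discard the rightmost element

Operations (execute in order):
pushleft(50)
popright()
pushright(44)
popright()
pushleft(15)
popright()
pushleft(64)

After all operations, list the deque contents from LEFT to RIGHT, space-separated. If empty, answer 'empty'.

pushleft(50): [50]
popright(): []
pushright(44): [44]
popright(): []
pushleft(15): [15]
popright(): []
pushleft(64): [64]

Answer: 64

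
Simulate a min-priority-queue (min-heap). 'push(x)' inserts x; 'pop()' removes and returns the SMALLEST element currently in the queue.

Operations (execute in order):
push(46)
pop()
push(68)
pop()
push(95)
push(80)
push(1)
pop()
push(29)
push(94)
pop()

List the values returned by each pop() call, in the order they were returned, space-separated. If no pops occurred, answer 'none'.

push(46): heap contents = [46]
pop() → 46: heap contents = []
push(68): heap contents = [68]
pop() → 68: heap contents = []
push(95): heap contents = [95]
push(80): heap contents = [80, 95]
push(1): heap contents = [1, 80, 95]
pop() → 1: heap contents = [80, 95]
push(29): heap contents = [29, 80, 95]
push(94): heap contents = [29, 80, 94, 95]
pop() → 29: heap contents = [80, 94, 95]

Answer: 46 68 1 29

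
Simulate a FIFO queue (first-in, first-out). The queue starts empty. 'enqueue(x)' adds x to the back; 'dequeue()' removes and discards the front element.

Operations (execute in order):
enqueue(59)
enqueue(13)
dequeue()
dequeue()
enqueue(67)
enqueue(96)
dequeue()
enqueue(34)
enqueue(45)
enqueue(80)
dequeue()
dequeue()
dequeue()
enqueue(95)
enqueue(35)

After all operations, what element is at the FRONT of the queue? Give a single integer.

Answer: 80

Derivation:
enqueue(59): queue = [59]
enqueue(13): queue = [59, 13]
dequeue(): queue = [13]
dequeue(): queue = []
enqueue(67): queue = [67]
enqueue(96): queue = [67, 96]
dequeue(): queue = [96]
enqueue(34): queue = [96, 34]
enqueue(45): queue = [96, 34, 45]
enqueue(80): queue = [96, 34, 45, 80]
dequeue(): queue = [34, 45, 80]
dequeue(): queue = [45, 80]
dequeue(): queue = [80]
enqueue(95): queue = [80, 95]
enqueue(35): queue = [80, 95, 35]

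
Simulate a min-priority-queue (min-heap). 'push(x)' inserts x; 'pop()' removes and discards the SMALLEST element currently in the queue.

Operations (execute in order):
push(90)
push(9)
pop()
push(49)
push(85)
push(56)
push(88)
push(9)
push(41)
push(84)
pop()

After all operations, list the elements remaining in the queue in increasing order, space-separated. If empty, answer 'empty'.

push(90): heap contents = [90]
push(9): heap contents = [9, 90]
pop() → 9: heap contents = [90]
push(49): heap contents = [49, 90]
push(85): heap contents = [49, 85, 90]
push(56): heap contents = [49, 56, 85, 90]
push(88): heap contents = [49, 56, 85, 88, 90]
push(9): heap contents = [9, 49, 56, 85, 88, 90]
push(41): heap contents = [9, 41, 49, 56, 85, 88, 90]
push(84): heap contents = [9, 41, 49, 56, 84, 85, 88, 90]
pop() → 9: heap contents = [41, 49, 56, 84, 85, 88, 90]

Answer: 41 49 56 84 85 88 90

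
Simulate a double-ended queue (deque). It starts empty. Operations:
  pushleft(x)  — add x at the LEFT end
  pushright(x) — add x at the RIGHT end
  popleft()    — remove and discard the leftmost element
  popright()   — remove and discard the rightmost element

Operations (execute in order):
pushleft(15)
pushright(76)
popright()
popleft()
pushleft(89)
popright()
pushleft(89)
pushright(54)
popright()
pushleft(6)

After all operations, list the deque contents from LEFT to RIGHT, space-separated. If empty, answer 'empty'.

Answer: 6 89

Derivation:
pushleft(15): [15]
pushright(76): [15, 76]
popright(): [15]
popleft(): []
pushleft(89): [89]
popright(): []
pushleft(89): [89]
pushright(54): [89, 54]
popright(): [89]
pushleft(6): [6, 89]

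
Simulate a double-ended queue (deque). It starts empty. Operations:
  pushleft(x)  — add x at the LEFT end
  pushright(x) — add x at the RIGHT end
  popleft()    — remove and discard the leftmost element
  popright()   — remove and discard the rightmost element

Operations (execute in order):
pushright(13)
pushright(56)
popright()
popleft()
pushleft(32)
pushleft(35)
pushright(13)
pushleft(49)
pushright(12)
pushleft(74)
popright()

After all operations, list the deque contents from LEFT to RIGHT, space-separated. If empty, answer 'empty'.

pushright(13): [13]
pushright(56): [13, 56]
popright(): [13]
popleft(): []
pushleft(32): [32]
pushleft(35): [35, 32]
pushright(13): [35, 32, 13]
pushleft(49): [49, 35, 32, 13]
pushright(12): [49, 35, 32, 13, 12]
pushleft(74): [74, 49, 35, 32, 13, 12]
popright(): [74, 49, 35, 32, 13]

Answer: 74 49 35 32 13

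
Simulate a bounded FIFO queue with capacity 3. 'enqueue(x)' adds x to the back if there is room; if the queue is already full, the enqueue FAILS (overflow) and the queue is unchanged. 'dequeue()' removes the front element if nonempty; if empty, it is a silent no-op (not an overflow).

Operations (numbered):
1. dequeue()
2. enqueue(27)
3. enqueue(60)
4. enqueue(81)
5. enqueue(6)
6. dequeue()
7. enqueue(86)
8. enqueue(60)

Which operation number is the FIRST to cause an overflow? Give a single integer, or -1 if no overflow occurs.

1. dequeue(): empty, no-op, size=0
2. enqueue(27): size=1
3. enqueue(60): size=2
4. enqueue(81): size=3
5. enqueue(6): size=3=cap → OVERFLOW (fail)
6. dequeue(): size=2
7. enqueue(86): size=3
8. enqueue(60): size=3=cap → OVERFLOW (fail)

Answer: 5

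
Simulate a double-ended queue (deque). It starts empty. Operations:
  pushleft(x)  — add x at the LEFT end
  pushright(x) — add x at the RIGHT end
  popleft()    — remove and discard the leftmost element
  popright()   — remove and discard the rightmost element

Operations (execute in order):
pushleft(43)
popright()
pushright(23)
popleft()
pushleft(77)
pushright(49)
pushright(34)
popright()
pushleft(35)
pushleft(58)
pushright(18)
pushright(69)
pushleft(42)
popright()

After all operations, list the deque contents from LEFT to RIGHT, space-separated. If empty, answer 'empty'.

pushleft(43): [43]
popright(): []
pushright(23): [23]
popleft(): []
pushleft(77): [77]
pushright(49): [77, 49]
pushright(34): [77, 49, 34]
popright(): [77, 49]
pushleft(35): [35, 77, 49]
pushleft(58): [58, 35, 77, 49]
pushright(18): [58, 35, 77, 49, 18]
pushright(69): [58, 35, 77, 49, 18, 69]
pushleft(42): [42, 58, 35, 77, 49, 18, 69]
popright(): [42, 58, 35, 77, 49, 18]

Answer: 42 58 35 77 49 18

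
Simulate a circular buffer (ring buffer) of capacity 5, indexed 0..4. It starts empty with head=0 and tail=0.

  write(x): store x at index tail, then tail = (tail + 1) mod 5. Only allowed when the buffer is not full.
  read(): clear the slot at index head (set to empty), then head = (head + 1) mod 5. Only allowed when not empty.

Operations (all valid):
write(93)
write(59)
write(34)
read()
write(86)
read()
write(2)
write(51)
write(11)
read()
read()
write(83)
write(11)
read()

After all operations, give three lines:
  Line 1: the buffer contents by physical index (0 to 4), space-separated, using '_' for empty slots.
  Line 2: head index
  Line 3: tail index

Answer: 51 11 83 11 _
0
4

Derivation:
write(93): buf=[93 _ _ _ _], head=0, tail=1, size=1
write(59): buf=[93 59 _ _ _], head=0, tail=2, size=2
write(34): buf=[93 59 34 _ _], head=0, tail=3, size=3
read(): buf=[_ 59 34 _ _], head=1, tail=3, size=2
write(86): buf=[_ 59 34 86 _], head=1, tail=4, size=3
read(): buf=[_ _ 34 86 _], head=2, tail=4, size=2
write(2): buf=[_ _ 34 86 2], head=2, tail=0, size=3
write(51): buf=[51 _ 34 86 2], head=2, tail=1, size=4
write(11): buf=[51 11 34 86 2], head=2, tail=2, size=5
read(): buf=[51 11 _ 86 2], head=3, tail=2, size=4
read(): buf=[51 11 _ _ 2], head=4, tail=2, size=3
write(83): buf=[51 11 83 _ 2], head=4, tail=3, size=4
write(11): buf=[51 11 83 11 2], head=4, tail=4, size=5
read(): buf=[51 11 83 11 _], head=0, tail=4, size=4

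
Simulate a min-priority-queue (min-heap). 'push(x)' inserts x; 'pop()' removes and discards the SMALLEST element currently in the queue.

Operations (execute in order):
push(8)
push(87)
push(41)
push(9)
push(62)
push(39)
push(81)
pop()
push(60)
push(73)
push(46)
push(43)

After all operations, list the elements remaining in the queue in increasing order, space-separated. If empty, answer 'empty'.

push(8): heap contents = [8]
push(87): heap contents = [8, 87]
push(41): heap contents = [8, 41, 87]
push(9): heap contents = [8, 9, 41, 87]
push(62): heap contents = [8, 9, 41, 62, 87]
push(39): heap contents = [8, 9, 39, 41, 62, 87]
push(81): heap contents = [8, 9, 39, 41, 62, 81, 87]
pop() → 8: heap contents = [9, 39, 41, 62, 81, 87]
push(60): heap contents = [9, 39, 41, 60, 62, 81, 87]
push(73): heap contents = [9, 39, 41, 60, 62, 73, 81, 87]
push(46): heap contents = [9, 39, 41, 46, 60, 62, 73, 81, 87]
push(43): heap contents = [9, 39, 41, 43, 46, 60, 62, 73, 81, 87]

Answer: 9 39 41 43 46 60 62 73 81 87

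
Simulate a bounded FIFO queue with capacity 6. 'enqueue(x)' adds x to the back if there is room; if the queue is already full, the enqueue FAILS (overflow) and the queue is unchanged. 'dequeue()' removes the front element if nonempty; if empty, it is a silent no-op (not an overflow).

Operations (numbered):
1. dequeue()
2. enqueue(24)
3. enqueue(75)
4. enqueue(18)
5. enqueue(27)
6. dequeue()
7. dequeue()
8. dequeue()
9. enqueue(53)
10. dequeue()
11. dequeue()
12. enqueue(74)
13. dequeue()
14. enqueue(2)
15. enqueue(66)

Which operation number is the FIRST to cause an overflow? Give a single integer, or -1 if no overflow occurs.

1. dequeue(): empty, no-op, size=0
2. enqueue(24): size=1
3. enqueue(75): size=2
4. enqueue(18): size=3
5. enqueue(27): size=4
6. dequeue(): size=3
7. dequeue(): size=2
8. dequeue(): size=1
9. enqueue(53): size=2
10. dequeue(): size=1
11. dequeue(): size=0
12. enqueue(74): size=1
13. dequeue(): size=0
14. enqueue(2): size=1
15. enqueue(66): size=2

Answer: -1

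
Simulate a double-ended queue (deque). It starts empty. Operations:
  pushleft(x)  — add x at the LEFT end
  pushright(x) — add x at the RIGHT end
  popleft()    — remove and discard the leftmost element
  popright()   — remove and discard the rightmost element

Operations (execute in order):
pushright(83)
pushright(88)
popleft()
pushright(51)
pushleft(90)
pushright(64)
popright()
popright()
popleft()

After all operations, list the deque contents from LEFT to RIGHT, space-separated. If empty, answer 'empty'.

pushright(83): [83]
pushright(88): [83, 88]
popleft(): [88]
pushright(51): [88, 51]
pushleft(90): [90, 88, 51]
pushright(64): [90, 88, 51, 64]
popright(): [90, 88, 51]
popright(): [90, 88]
popleft(): [88]

Answer: 88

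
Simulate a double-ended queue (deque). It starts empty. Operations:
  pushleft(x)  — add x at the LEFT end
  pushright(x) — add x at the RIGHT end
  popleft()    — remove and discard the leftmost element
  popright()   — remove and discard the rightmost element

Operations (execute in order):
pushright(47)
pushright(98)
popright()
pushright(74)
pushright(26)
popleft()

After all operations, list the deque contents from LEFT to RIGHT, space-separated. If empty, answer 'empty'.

Answer: 74 26

Derivation:
pushright(47): [47]
pushright(98): [47, 98]
popright(): [47]
pushright(74): [47, 74]
pushright(26): [47, 74, 26]
popleft(): [74, 26]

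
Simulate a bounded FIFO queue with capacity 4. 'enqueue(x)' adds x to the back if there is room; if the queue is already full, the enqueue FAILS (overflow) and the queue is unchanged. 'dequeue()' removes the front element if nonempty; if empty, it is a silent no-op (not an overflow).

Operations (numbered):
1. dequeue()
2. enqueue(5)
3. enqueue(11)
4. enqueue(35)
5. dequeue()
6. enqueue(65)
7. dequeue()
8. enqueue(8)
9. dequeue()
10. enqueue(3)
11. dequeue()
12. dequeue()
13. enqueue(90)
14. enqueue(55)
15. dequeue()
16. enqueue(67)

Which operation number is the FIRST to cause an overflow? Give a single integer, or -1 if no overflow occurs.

Answer: -1

Derivation:
1. dequeue(): empty, no-op, size=0
2. enqueue(5): size=1
3. enqueue(11): size=2
4. enqueue(35): size=3
5. dequeue(): size=2
6. enqueue(65): size=3
7. dequeue(): size=2
8. enqueue(8): size=3
9. dequeue(): size=2
10. enqueue(3): size=3
11. dequeue(): size=2
12. dequeue(): size=1
13. enqueue(90): size=2
14. enqueue(55): size=3
15. dequeue(): size=2
16. enqueue(67): size=3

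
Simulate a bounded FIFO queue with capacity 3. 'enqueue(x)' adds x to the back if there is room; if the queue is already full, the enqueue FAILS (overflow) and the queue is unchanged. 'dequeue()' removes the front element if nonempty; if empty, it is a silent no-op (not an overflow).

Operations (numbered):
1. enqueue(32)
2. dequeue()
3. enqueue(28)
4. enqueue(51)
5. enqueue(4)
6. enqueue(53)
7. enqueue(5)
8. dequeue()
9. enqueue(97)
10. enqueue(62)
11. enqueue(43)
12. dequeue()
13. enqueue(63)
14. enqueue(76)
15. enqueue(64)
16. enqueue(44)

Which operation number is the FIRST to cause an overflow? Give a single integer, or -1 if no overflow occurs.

1. enqueue(32): size=1
2. dequeue(): size=0
3. enqueue(28): size=1
4. enqueue(51): size=2
5. enqueue(4): size=3
6. enqueue(53): size=3=cap → OVERFLOW (fail)
7. enqueue(5): size=3=cap → OVERFLOW (fail)
8. dequeue(): size=2
9. enqueue(97): size=3
10. enqueue(62): size=3=cap → OVERFLOW (fail)
11. enqueue(43): size=3=cap → OVERFLOW (fail)
12. dequeue(): size=2
13. enqueue(63): size=3
14. enqueue(76): size=3=cap → OVERFLOW (fail)
15. enqueue(64): size=3=cap → OVERFLOW (fail)
16. enqueue(44): size=3=cap → OVERFLOW (fail)

Answer: 6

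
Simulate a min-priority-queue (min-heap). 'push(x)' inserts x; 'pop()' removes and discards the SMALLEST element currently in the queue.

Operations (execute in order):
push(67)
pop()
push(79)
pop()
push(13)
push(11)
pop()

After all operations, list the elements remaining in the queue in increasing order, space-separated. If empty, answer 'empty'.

push(67): heap contents = [67]
pop() → 67: heap contents = []
push(79): heap contents = [79]
pop() → 79: heap contents = []
push(13): heap contents = [13]
push(11): heap contents = [11, 13]
pop() → 11: heap contents = [13]

Answer: 13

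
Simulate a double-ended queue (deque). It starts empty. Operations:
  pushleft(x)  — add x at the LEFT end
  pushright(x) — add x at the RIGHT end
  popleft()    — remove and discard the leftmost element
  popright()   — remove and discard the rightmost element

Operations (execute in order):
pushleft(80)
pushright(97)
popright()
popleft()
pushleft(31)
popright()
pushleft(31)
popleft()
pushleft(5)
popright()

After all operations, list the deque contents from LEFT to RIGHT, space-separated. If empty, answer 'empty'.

Answer: empty

Derivation:
pushleft(80): [80]
pushright(97): [80, 97]
popright(): [80]
popleft(): []
pushleft(31): [31]
popright(): []
pushleft(31): [31]
popleft(): []
pushleft(5): [5]
popright(): []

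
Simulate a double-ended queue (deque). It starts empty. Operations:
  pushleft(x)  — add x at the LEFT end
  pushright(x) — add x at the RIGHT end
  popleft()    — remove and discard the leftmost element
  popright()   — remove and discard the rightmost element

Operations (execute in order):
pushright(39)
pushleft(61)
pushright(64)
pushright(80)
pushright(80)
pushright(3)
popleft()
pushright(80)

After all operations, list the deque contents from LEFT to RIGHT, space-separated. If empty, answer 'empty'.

pushright(39): [39]
pushleft(61): [61, 39]
pushright(64): [61, 39, 64]
pushright(80): [61, 39, 64, 80]
pushright(80): [61, 39, 64, 80, 80]
pushright(3): [61, 39, 64, 80, 80, 3]
popleft(): [39, 64, 80, 80, 3]
pushright(80): [39, 64, 80, 80, 3, 80]

Answer: 39 64 80 80 3 80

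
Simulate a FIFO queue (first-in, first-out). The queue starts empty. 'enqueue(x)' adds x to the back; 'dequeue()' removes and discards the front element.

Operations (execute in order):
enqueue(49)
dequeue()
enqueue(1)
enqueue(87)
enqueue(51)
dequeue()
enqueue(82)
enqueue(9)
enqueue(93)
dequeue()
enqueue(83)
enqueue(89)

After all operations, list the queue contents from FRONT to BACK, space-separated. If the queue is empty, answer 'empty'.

enqueue(49): [49]
dequeue(): []
enqueue(1): [1]
enqueue(87): [1, 87]
enqueue(51): [1, 87, 51]
dequeue(): [87, 51]
enqueue(82): [87, 51, 82]
enqueue(9): [87, 51, 82, 9]
enqueue(93): [87, 51, 82, 9, 93]
dequeue(): [51, 82, 9, 93]
enqueue(83): [51, 82, 9, 93, 83]
enqueue(89): [51, 82, 9, 93, 83, 89]

Answer: 51 82 9 93 83 89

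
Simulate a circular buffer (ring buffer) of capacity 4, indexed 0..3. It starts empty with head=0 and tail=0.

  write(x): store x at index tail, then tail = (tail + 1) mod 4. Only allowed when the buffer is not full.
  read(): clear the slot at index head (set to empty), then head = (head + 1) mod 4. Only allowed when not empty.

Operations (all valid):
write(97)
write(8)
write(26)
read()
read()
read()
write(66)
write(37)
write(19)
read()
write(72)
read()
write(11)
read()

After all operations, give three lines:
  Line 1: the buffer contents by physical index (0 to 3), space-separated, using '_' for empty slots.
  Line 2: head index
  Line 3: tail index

Answer: _ _ 72 11
2
0

Derivation:
write(97): buf=[97 _ _ _], head=0, tail=1, size=1
write(8): buf=[97 8 _ _], head=0, tail=2, size=2
write(26): buf=[97 8 26 _], head=0, tail=3, size=3
read(): buf=[_ 8 26 _], head=1, tail=3, size=2
read(): buf=[_ _ 26 _], head=2, tail=3, size=1
read(): buf=[_ _ _ _], head=3, tail=3, size=0
write(66): buf=[_ _ _ 66], head=3, tail=0, size=1
write(37): buf=[37 _ _ 66], head=3, tail=1, size=2
write(19): buf=[37 19 _ 66], head=3, tail=2, size=3
read(): buf=[37 19 _ _], head=0, tail=2, size=2
write(72): buf=[37 19 72 _], head=0, tail=3, size=3
read(): buf=[_ 19 72 _], head=1, tail=3, size=2
write(11): buf=[_ 19 72 11], head=1, tail=0, size=3
read(): buf=[_ _ 72 11], head=2, tail=0, size=2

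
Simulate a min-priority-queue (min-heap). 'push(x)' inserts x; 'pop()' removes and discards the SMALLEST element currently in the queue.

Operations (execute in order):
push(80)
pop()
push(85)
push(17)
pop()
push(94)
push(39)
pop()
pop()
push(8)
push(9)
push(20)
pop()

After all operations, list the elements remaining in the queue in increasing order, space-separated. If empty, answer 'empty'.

push(80): heap contents = [80]
pop() → 80: heap contents = []
push(85): heap contents = [85]
push(17): heap contents = [17, 85]
pop() → 17: heap contents = [85]
push(94): heap contents = [85, 94]
push(39): heap contents = [39, 85, 94]
pop() → 39: heap contents = [85, 94]
pop() → 85: heap contents = [94]
push(8): heap contents = [8, 94]
push(9): heap contents = [8, 9, 94]
push(20): heap contents = [8, 9, 20, 94]
pop() → 8: heap contents = [9, 20, 94]

Answer: 9 20 94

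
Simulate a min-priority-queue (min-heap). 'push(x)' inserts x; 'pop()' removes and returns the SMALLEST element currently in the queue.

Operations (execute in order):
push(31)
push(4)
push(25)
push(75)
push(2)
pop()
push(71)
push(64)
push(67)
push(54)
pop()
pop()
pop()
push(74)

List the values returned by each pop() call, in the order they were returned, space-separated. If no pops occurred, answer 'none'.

push(31): heap contents = [31]
push(4): heap contents = [4, 31]
push(25): heap contents = [4, 25, 31]
push(75): heap contents = [4, 25, 31, 75]
push(2): heap contents = [2, 4, 25, 31, 75]
pop() → 2: heap contents = [4, 25, 31, 75]
push(71): heap contents = [4, 25, 31, 71, 75]
push(64): heap contents = [4, 25, 31, 64, 71, 75]
push(67): heap contents = [4, 25, 31, 64, 67, 71, 75]
push(54): heap contents = [4, 25, 31, 54, 64, 67, 71, 75]
pop() → 4: heap contents = [25, 31, 54, 64, 67, 71, 75]
pop() → 25: heap contents = [31, 54, 64, 67, 71, 75]
pop() → 31: heap contents = [54, 64, 67, 71, 75]
push(74): heap contents = [54, 64, 67, 71, 74, 75]

Answer: 2 4 25 31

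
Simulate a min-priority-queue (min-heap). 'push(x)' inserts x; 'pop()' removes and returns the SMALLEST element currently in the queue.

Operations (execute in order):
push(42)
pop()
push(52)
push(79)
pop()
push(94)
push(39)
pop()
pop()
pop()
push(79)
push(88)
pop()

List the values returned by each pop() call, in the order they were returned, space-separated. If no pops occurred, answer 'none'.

push(42): heap contents = [42]
pop() → 42: heap contents = []
push(52): heap contents = [52]
push(79): heap contents = [52, 79]
pop() → 52: heap contents = [79]
push(94): heap contents = [79, 94]
push(39): heap contents = [39, 79, 94]
pop() → 39: heap contents = [79, 94]
pop() → 79: heap contents = [94]
pop() → 94: heap contents = []
push(79): heap contents = [79]
push(88): heap contents = [79, 88]
pop() → 79: heap contents = [88]

Answer: 42 52 39 79 94 79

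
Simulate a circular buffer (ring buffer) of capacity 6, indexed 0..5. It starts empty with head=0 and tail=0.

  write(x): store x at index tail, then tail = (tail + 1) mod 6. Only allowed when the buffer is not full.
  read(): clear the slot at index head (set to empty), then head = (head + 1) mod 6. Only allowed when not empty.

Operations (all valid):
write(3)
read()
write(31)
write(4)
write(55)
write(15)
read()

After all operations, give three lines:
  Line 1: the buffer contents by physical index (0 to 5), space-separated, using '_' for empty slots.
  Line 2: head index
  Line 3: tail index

Answer: _ _ 4 55 15 _
2
5

Derivation:
write(3): buf=[3 _ _ _ _ _], head=0, tail=1, size=1
read(): buf=[_ _ _ _ _ _], head=1, tail=1, size=0
write(31): buf=[_ 31 _ _ _ _], head=1, tail=2, size=1
write(4): buf=[_ 31 4 _ _ _], head=1, tail=3, size=2
write(55): buf=[_ 31 4 55 _ _], head=1, tail=4, size=3
write(15): buf=[_ 31 4 55 15 _], head=1, tail=5, size=4
read(): buf=[_ _ 4 55 15 _], head=2, tail=5, size=3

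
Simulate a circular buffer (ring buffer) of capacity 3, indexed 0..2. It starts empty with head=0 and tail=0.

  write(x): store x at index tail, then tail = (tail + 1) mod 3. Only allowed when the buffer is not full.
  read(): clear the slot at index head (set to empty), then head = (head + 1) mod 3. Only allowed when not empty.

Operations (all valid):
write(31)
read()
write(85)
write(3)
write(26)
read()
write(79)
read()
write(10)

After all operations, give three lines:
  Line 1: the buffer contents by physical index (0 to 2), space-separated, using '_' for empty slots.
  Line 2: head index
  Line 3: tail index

write(31): buf=[31 _ _], head=0, tail=1, size=1
read(): buf=[_ _ _], head=1, tail=1, size=0
write(85): buf=[_ 85 _], head=1, tail=2, size=1
write(3): buf=[_ 85 3], head=1, tail=0, size=2
write(26): buf=[26 85 3], head=1, tail=1, size=3
read(): buf=[26 _ 3], head=2, tail=1, size=2
write(79): buf=[26 79 3], head=2, tail=2, size=3
read(): buf=[26 79 _], head=0, tail=2, size=2
write(10): buf=[26 79 10], head=0, tail=0, size=3

Answer: 26 79 10
0
0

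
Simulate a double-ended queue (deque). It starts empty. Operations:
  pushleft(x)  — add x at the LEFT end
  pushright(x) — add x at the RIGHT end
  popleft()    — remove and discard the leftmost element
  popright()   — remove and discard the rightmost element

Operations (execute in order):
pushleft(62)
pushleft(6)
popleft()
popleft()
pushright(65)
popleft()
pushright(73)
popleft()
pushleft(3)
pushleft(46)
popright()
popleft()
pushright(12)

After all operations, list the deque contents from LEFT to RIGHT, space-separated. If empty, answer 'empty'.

pushleft(62): [62]
pushleft(6): [6, 62]
popleft(): [62]
popleft(): []
pushright(65): [65]
popleft(): []
pushright(73): [73]
popleft(): []
pushleft(3): [3]
pushleft(46): [46, 3]
popright(): [46]
popleft(): []
pushright(12): [12]

Answer: 12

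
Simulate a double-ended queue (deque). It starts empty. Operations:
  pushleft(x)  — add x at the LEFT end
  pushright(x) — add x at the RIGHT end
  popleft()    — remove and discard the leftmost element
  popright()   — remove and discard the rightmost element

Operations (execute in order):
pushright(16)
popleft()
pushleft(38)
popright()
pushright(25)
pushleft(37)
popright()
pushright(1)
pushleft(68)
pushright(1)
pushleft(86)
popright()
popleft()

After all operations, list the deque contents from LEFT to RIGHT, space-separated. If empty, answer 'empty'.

pushright(16): [16]
popleft(): []
pushleft(38): [38]
popright(): []
pushright(25): [25]
pushleft(37): [37, 25]
popright(): [37]
pushright(1): [37, 1]
pushleft(68): [68, 37, 1]
pushright(1): [68, 37, 1, 1]
pushleft(86): [86, 68, 37, 1, 1]
popright(): [86, 68, 37, 1]
popleft(): [68, 37, 1]

Answer: 68 37 1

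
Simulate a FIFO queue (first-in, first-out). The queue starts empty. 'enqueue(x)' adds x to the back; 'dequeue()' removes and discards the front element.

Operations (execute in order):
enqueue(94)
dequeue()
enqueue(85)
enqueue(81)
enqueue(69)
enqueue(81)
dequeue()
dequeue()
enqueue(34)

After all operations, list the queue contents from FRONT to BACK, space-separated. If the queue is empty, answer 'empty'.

Answer: 69 81 34

Derivation:
enqueue(94): [94]
dequeue(): []
enqueue(85): [85]
enqueue(81): [85, 81]
enqueue(69): [85, 81, 69]
enqueue(81): [85, 81, 69, 81]
dequeue(): [81, 69, 81]
dequeue(): [69, 81]
enqueue(34): [69, 81, 34]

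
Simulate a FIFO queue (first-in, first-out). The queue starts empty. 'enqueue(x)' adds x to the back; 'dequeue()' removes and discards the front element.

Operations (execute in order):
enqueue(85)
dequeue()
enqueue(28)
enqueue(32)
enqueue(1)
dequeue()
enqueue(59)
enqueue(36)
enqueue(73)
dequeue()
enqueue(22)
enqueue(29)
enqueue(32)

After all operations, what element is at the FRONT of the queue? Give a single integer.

enqueue(85): queue = [85]
dequeue(): queue = []
enqueue(28): queue = [28]
enqueue(32): queue = [28, 32]
enqueue(1): queue = [28, 32, 1]
dequeue(): queue = [32, 1]
enqueue(59): queue = [32, 1, 59]
enqueue(36): queue = [32, 1, 59, 36]
enqueue(73): queue = [32, 1, 59, 36, 73]
dequeue(): queue = [1, 59, 36, 73]
enqueue(22): queue = [1, 59, 36, 73, 22]
enqueue(29): queue = [1, 59, 36, 73, 22, 29]
enqueue(32): queue = [1, 59, 36, 73, 22, 29, 32]

Answer: 1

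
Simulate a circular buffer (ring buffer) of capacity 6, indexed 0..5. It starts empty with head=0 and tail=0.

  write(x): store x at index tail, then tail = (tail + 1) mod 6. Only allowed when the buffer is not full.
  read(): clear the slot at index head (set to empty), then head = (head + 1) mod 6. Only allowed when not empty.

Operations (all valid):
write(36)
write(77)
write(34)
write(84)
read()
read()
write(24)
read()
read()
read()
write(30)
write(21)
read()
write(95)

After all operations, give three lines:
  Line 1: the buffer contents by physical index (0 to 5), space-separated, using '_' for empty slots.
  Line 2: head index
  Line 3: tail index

Answer: 21 95 _ _ _ _
0
2

Derivation:
write(36): buf=[36 _ _ _ _ _], head=0, tail=1, size=1
write(77): buf=[36 77 _ _ _ _], head=0, tail=2, size=2
write(34): buf=[36 77 34 _ _ _], head=0, tail=3, size=3
write(84): buf=[36 77 34 84 _ _], head=0, tail=4, size=4
read(): buf=[_ 77 34 84 _ _], head=1, tail=4, size=3
read(): buf=[_ _ 34 84 _ _], head=2, tail=4, size=2
write(24): buf=[_ _ 34 84 24 _], head=2, tail=5, size=3
read(): buf=[_ _ _ 84 24 _], head=3, tail=5, size=2
read(): buf=[_ _ _ _ 24 _], head=4, tail=5, size=1
read(): buf=[_ _ _ _ _ _], head=5, tail=5, size=0
write(30): buf=[_ _ _ _ _ 30], head=5, tail=0, size=1
write(21): buf=[21 _ _ _ _ 30], head=5, tail=1, size=2
read(): buf=[21 _ _ _ _ _], head=0, tail=1, size=1
write(95): buf=[21 95 _ _ _ _], head=0, tail=2, size=2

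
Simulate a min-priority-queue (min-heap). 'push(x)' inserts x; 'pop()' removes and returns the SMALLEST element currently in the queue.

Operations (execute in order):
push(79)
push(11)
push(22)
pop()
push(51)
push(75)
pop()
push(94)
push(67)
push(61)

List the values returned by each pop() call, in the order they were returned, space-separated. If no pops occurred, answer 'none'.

Answer: 11 22

Derivation:
push(79): heap contents = [79]
push(11): heap contents = [11, 79]
push(22): heap contents = [11, 22, 79]
pop() → 11: heap contents = [22, 79]
push(51): heap contents = [22, 51, 79]
push(75): heap contents = [22, 51, 75, 79]
pop() → 22: heap contents = [51, 75, 79]
push(94): heap contents = [51, 75, 79, 94]
push(67): heap contents = [51, 67, 75, 79, 94]
push(61): heap contents = [51, 61, 67, 75, 79, 94]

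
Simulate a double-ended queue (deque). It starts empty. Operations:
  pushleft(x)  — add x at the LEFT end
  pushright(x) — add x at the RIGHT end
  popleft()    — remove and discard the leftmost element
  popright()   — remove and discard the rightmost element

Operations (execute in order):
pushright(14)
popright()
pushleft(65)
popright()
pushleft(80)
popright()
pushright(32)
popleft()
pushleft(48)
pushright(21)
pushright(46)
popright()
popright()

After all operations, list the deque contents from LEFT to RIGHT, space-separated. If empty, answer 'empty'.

Answer: 48

Derivation:
pushright(14): [14]
popright(): []
pushleft(65): [65]
popright(): []
pushleft(80): [80]
popright(): []
pushright(32): [32]
popleft(): []
pushleft(48): [48]
pushright(21): [48, 21]
pushright(46): [48, 21, 46]
popright(): [48, 21]
popright(): [48]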